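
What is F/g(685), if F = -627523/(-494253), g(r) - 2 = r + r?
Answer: 627523/678115116 ≈ 0.00092539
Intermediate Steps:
g(r) = 2 + 2*r (g(r) = 2 + (r + r) = 2 + 2*r)
F = 627523/494253 (F = -627523*(-1)/494253 = -1*(-627523/494253) = 627523/494253 ≈ 1.2696)
F/g(685) = 627523/(494253*(2 + 2*685)) = 627523/(494253*(2 + 1370)) = (627523/494253)/1372 = (627523/494253)*(1/1372) = 627523/678115116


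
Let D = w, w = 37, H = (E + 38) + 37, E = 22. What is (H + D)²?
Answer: 17956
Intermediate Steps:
H = 97 (H = (22 + 38) + 37 = 60 + 37 = 97)
D = 37
(H + D)² = (97 + 37)² = 134² = 17956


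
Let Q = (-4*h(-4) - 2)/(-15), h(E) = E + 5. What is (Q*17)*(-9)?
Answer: -306/5 ≈ -61.200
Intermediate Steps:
h(E) = 5 + E
Q = ⅖ (Q = (-4*(5 - 4) - 2)/(-15) = (-4*1 - 2)*(-1/15) = (-4 - 2)*(-1/15) = -6*(-1/15) = ⅖ ≈ 0.40000)
(Q*17)*(-9) = ((⅖)*17)*(-9) = (34/5)*(-9) = -306/5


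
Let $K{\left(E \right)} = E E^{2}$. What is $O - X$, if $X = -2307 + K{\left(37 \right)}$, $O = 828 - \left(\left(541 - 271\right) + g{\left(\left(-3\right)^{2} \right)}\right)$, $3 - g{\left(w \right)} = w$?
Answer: $-47782$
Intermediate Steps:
$g{\left(w \right)} = 3 - w$
$K{\left(E \right)} = E^{3}$
$O = 564$ ($O = 828 - \left(\left(541 - 271\right) + \left(3 - \left(-3\right)^{2}\right)\right) = 828 - \left(270 + \left(3 - 9\right)\right) = 828 - \left(270 - 6\right) = 828 - 264 = 564$)
$X = 48346$ ($X = -2307 + 37^{3} = -2307 + 50653 = 48346$)
$O - X = 564 - 48346 = -47782$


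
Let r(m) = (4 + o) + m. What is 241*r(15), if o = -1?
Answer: 4338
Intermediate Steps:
r(m) = 3 + m (r(m) = (4 - 1) + m = 3 + m)
241*r(15) = 241*(3 + 15) = 241*18 = 4338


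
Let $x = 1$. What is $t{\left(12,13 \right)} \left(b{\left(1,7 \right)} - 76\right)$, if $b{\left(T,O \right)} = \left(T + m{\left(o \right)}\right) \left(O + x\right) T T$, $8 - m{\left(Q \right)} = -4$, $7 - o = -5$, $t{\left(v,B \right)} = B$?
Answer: $364$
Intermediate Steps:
$o = 12$ ($o = 7 - -5 = 7 + 5 = 12$)
$m{\left(Q \right)} = 12$ ($m{\left(Q \right)} = 8 - -4 = 8 + 4 = 12$)
$b{\left(T,O \right)} = T^{2} \left(1 + O\right) \left(12 + T\right)$ ($b{\left(T,O \right)} = \left(T + 12\right) \left(O + 1\right) T T = \left(12 + T\right) \left(1 + O\right) T T = \left(1 + O\right) \left(12 + T\right) T T = T \left(1 + O\right) \left(12 + T\right) T = T^{2} \left(1 + O\right) \left(12 + T\right)$)
$t{\left(12,13 \right)} \left(b{\left(1,7 \right)} - 76\right) = 13 \left(1^{2} \left(12 + 1 + 12 \cdot 7 + 7 \cdot 1\right) - 76\right) = 13 \left(1 \left(12 + 1 + 84 + 7\right) - 76\right) = 13 \left(1 \cdot 104 - 76\right) = 13 \left(104 - 76\right) = 13 \cdot 28 = 364$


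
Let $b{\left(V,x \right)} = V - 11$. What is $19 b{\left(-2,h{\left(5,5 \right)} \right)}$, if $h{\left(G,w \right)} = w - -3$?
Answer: $-247$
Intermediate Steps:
$h{\left(G,w \right)} = 3 + w$ ($h{\left(G,w \right)} = w + 3 = 3 + w$)
$b{\left(V,x \right)} = -11 + V$ ($b{\left(V,x \right)} = V - 11 = -11 + V$)
$19 b{\left(-2,h{\left(5,5 \right)} \right)} = 19 \left(-11 - 2\right) = 19 \left(-13\right) = -247$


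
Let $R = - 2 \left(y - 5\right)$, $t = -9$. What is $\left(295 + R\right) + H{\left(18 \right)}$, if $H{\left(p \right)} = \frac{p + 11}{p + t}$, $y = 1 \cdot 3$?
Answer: $\frac{2720}{9} \approx 302.22$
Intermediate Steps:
$y = 3$
$R = 4$ ($R = - 2 \left(3 - 5\right) = \left(-2\right) \left(-2\right) = 4$)
$H{\left(p \right)} = \frac{11 + p}{-9 + p}$ ($H{\left(p \right)} = \frac{p + 11}{p - 9} = \frac{11 + p}{-9 + p}$)
$\left(295 + R\right) + H{\left(18 \right)} = \left(295 + 4\right) + \frac{11 + 18}{-9 + 18} = 299 + \frac{1}{9} \cdot 29 = 299 + \frac{29}{9} = \frac{2720}{9}$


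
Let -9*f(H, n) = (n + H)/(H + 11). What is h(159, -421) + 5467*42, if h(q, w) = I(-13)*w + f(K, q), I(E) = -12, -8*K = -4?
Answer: 48575543/207 ≈ 2.3466e+5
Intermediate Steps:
K = ½ (K = -⅛*(-4) = ½ ≈ 0.50000)
f(H, n) = -(H + n)/(9*(11 + H)) (f(H, n) = -(n + H)/(9*(H + 11)) = -(H + n)/(9*(11 + H)))
h(q, w) = -1/207 - 12*w - 2*q/207 (h(q, w) = -12*w + (-1*½ - q)/(9*(11 + ½)) = -12*w + (-½ - q)/(9*(23/2)) = -12*w + (⅑)*(2/23)*(-½ - q) = -12*w + (-1/207 - 2*q/207) = -1/207 - 12*w - 2*q/207)
h(159, -421) + 5467*42 = (-1/207 - 12*(-421) - 2/207*159) + 5467*42 = (-1/207 + 5052 - 106/69) + 229614 = 1045445/207 + 229614 = 48575543/207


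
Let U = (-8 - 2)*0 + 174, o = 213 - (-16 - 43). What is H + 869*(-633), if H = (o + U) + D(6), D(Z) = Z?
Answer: -549625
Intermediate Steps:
o = 272 (o = 213 - 1*(-59) = 213 + 59 = 272)
U = 174 (U = -10*0 + 174 = 0 + 174 = 174)
H = 452 (H = (272 + 174) + 6 = 446 + 6 = 452)
H + 869*(-633) = 452 + 869*(-633) = 452 - 550077 = -549625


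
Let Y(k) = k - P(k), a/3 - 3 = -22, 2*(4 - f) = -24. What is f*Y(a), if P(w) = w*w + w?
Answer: -51984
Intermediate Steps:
f = 16 (f = 4 - ½*(-24) = 4 + 12 = 16)
a = -57 (a = 9 + 3*(-22) = 9 - 66 = -57)
P(w) = w + w² (P(w) = w² + w = w + w²)
Y(k) = k - k*(1 + k)
f*Y(a) = 16*(-1*(-57)²) = 16*(-1*3249) = 16*(-3249) = -51984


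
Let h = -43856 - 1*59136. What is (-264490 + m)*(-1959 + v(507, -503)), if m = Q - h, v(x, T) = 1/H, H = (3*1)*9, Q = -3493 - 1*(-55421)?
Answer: 5795376440/27 ≈ 2.1464e+8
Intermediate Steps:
Q = 51928 (Q = -3493 + 55421 = 51928)
H = 27 (H = 3*9 = 27)
h = -102992 (h = -43856 - 59136 = -102992)
v(x, T) = 1/27
m = 154920 (m = 51928 - 1*(-102992) = 51928 + 102992 = 154920)
(-264490 + m)*(-1959 + v(507, -503)) = (-264490 + 154920)*(-1959 + 1/27) = -109570*(-52892/27) = 5795376440/27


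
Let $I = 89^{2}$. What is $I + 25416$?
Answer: $33337$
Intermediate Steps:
$I = 7921$
$I + 25416 = 7921 + 25416 = 33337$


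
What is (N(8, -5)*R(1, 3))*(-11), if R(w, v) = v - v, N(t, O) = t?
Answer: 0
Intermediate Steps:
R(w, v) = 0
(N(8, -5)*R(1, 3))*(-11) = (8*0)*(-11) = 0*(-11) = 0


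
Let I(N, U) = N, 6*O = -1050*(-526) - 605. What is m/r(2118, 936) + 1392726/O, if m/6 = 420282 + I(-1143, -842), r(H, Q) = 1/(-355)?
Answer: -492534568632294/551695 ≈ -8.9277e+8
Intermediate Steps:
r(H, Q) = -1/355
O = 551695/6 (O = (-1050*(-526) - 605)/6 = (552300 - 605)/6 = (⅙)*551695 = 551695/6 ≈ 91949.)
m = 2514834 (m = 6*(420282 - 1143) = 6*419139 = 2514834)
m/r(2118, 936) + 1392726/O = 2514834/(-1/355) + 1392726/(551695/6) = 2514834*(-355) + 1392726*(6/551695) = -892766070 + 8356356/551695 = -492534568632294/551695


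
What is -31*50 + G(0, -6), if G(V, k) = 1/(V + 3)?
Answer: -4649/3 ≈ -1549.7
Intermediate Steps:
G(V, k) = 1/(3 + V)
-31*50 + G(0, -6) = -31*50 + 1/(3 + 0) = -1550 + 1/3 = -1550 + ⅓ = -4649/3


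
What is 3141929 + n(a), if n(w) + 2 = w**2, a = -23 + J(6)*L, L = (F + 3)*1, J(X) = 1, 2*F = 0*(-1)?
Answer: 3142327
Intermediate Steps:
F = 0 (F = (0*(-1))/2 = (1/2)*0 = 0)
L = 3 (L = (0 + 3)*1 = 3*1 = 3)
a = -20 (a = -23 + 1*3 = -23 + 3 = -20)
n(w) = -2 + w**2
3141929 + n(a) = 3141929 + (-2 + (-20)**2) = 3141929 + (-2 + 400) = 3141929 + 398 = 3142327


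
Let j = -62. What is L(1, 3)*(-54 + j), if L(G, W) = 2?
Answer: -232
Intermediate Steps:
L(1, 3)*(-54 + j) = 2*(-54 - 62) = 2*(-116) = -232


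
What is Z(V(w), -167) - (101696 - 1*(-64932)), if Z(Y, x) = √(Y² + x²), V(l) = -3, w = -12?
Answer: -166628 + √27898 ≈ -1.6646e+5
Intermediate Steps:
Z(V(w), -167) - (101696 - 1*(-64932)) = √((-3)² + (-167)²) - (101696 - 1*(-64932)) = √(9 + 27889) - (101696 + 64932) = √27898 - 1*166628 = √27898 - 166628 = -166628 + √27898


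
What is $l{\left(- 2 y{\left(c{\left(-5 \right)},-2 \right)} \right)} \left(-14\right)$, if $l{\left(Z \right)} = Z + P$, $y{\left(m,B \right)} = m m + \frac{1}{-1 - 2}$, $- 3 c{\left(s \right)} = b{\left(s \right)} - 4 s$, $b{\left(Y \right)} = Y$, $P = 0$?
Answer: $\frac{2072}{3} \approx 690.67$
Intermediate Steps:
$c{\left(s \right)} = s$ ($c{\left(s \right)} = - \frac{s - 4 s}{3} = - \frac{\left(-3\right) s}{3} = s$)
$y{\left(m,B \right)} = - \frac{1}{3} + m^{2}$ ($y{\left(m,B \right)} = m^{2} + \frac{1}{-3} = m^{2} - \frac{1}{3} = - \frac{1}{3} + m^{2}$)
$l{\left(Z \right)} = Z$ ($l{\left(Z \right)} = Z + 0 = Z$)
$l{\left(- 2 y{\left(c{\left(-5 \right)},-2 \right)} \right)} \left(-14\right) = - 2 \left(- \frac{1}{3} + \left(-5\right)^{2}\right) \left(-14\right) = - 2 \left(- \frac{1}{3} + 25\right) \left(-14\right) = \left(-2\right) \frac{74}{3} \left(-14\right) = \left(- \frac{148}{3}\right) \left(-14\right) = \frac{2072}{3}$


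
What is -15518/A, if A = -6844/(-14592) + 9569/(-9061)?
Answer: 512940165504/19404341 ≈ 26434.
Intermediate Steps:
A = -19404341/33054528 (A = -6844*(-1/14592) + 9569*(-1/9061) = 1711/3648 - 9569/9061 = -19404341/33054528 ≈ -0.58704)
-15518/A = -15518/(-19404341/33054528) = -15518*(-33054528/19404341) = 512940165504/19404341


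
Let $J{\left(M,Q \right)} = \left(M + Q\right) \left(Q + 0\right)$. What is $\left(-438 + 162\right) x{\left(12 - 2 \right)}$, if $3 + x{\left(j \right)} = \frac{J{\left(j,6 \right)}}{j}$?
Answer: $- \frac{9108}{5} \approx -1821.6$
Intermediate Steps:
$J{\left(M,Q \right)} = Q \left(M + Q\right)$ ($J{\left(M,Q \right)} = \left(M + Q\right) Q = Q \left(M + Q\right)$)
$x{\left(j \right)} = -3 + \frac{36 + 6 j}{j}$ ($x{\left(j \right)} = -3 + \frac{6 \left(j + 6\right)}{j} = -3 + \frac{6 \left(6 + j\right)}{j} = -3 + \frac{36 + 6 j}{j}$)
$\left(-438 + 162\right) x{\left(12 - 2 \right)} = \left(-438 + 162\right) \left(3 + \frac{36}{12 - 2}\right) = - 276 \left(3 + \frac{36}{10}\right) = - 276 \left(3 + 36 \cdot \frac{1}{10}\right) = - 276 \left(3 + \frac{18}{5}\right) = \left(-276\right) \frac{33}{5} = - \frac{9108}{5}$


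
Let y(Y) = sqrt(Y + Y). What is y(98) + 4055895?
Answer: 4055909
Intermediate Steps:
y(Y) = sqrt(2)*sqrt(Y) (y(Y) = sqrt(2*Y) = sqrt(2)*sqrt(Y))
y(98) + 4055895 = sqrt(2)*sqrt(98) + 4055895 = sqrt(2)*(7*sqrt(2)) + 4055895 = 14 + 4055895 = 4055909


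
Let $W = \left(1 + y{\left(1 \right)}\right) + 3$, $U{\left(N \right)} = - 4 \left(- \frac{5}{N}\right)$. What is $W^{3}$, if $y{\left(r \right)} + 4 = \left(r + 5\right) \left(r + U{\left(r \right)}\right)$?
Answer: $2000376$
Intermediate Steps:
$U{\left(N \right)} = \frac{20}{N}$
$y{\left(r \right)} = -4 + \left(5 + r\right) \left(r + \frac{20}{r}\right)$ ($y{\left(r \right)} = -4 + \left(r + 5\right) \left(r + \frac{20}{r}\right) = -4 + \left(5 + r\right) \left(r + \frac{20}{r}\right)$)
$W = 126$ ($W = \left(1 + \left(16 + 1^{2} + 5 \cdot 1 + \frac{100}{1}\right)\right) + 3 = \left(1 + \left(16 + 1 + 5 + 100 \cdot 1\right)\right) + 3 = \left(1 + \left(16 + 1 + 5 + 100\right)\right) + 3 = \left(1 + 122\right) + 3 = 123 + 3 = 126$)
$W^{3} = 126^{3} = 2000376$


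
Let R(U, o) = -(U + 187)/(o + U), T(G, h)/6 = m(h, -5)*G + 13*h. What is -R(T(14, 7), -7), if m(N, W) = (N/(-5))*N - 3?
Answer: 1711/2681 ≈ 0.63820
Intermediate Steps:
m(N, W) = -3 - N²/5 (m(N, W) = (N*(-⅕))*N - 3 = (-N/5)*N - 3 = -N²/5 - 3 = -3 - N²/5)
T(G, h) = 78*h + 6*G*(-3 - h²/5) (T(G, h) = 6*((-3 - h²/5)*G + 13*h) = 6*(G*(-3 - h²/5) + 13*h) = 6*(13*h + G*(-3 - h²/5)) = 78*h + 6*G*(-3 - h²/5))
R(U, o) = -(187 + U)/(U + o)
-R(T(14, 7), -7) = -(-187 - (78*7 - 6/5*14*(15 + 7²)))/((78*7 - 6/5*14*(15 + 7²)) - 7) = -(-187 - (546 - 6/5*14*(15 + 49)))/((546 - 6/5*14*(15 + 49)) - 7) = -(-187 - (546 - 6/5*14*64))/((546 - 6/5*14*64) - 7) = -(-187 - (546 - 5376/5))/((546 - 5376/5) - 7) = -(-187 - 1*(-2646/5))/(-2646/5 - 7) = -(-187 + 2646/5)/(-2681/5) = -(-5)*1711/(2681*5) = -1*(-1711/2681) = 1711/2681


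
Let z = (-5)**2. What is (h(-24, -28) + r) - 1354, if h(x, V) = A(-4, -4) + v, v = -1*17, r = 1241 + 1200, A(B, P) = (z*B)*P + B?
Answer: 1466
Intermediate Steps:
z = 25
A(B, P) = B + 25*B*P (A(B, P) = (25*B)*P + B = 25*B*P + B = B + 25*B*P)
r = 2441
v = -17
h(x, V) = 379 (h(x, V) = -4*(1 + 25*(-4)) - 17 = -4*(1 - 100) - 17 = -4*(-99) - 17 = 396 - 17 = 379)
(h(-24, -28) + r) - 1354 = (379 + 2441) - 1354 = 2820 - 1354 = 1466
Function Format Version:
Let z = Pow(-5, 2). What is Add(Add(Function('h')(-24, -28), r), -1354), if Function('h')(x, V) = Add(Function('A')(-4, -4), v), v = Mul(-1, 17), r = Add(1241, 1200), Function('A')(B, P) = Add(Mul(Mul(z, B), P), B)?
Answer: 1466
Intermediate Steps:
z = 25
Function('A')(B, P) = Add(B, Mul(25, B, P)) (Function('A')(B, P) = Add(Mul(Mul(25, B), P), B) = Add(Mul(25, B, P), B) = Add(B, Mul(25, B, P)))
r = 2441
v = -17
Function('h')(x, V) = 379 (Function('h')(x, V) = Add(Mul(-4, Add(1, Mul(25, -4))), -17) = Add(Mul(-4, Add(1, -100)), -17) = Add(Mul(-4, -99), -17) = Add(396, -17) = 379)
Add(Add(Function('h')(-24, -28), r), -1354) = Add(Add(379, 2441), -1354) = Add(2820, -1354) = 1466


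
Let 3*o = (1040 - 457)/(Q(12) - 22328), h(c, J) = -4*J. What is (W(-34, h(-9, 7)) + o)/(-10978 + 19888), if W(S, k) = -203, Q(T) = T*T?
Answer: -13510639/592978320 ≈ -0.022784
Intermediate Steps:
Q(T) = T²
o = -583/66552 (o = ((1040 - 457)/(12² - 22328))/3 = (583/(144 - 22328))/3 = (583/(-22184))/3 = (583*(-1/22184))/3 = (⅓)*(-583/22184) = -583/66552 ≈ -0.0087601)
(W(-34, h(-9, 7)) + o)/(-10978 + 19888) = (-203 - 583/66552)/(-10978 + 19888) = -13510639/66552/8910 = -13510639/66552*1/8910 = -13510639/592978320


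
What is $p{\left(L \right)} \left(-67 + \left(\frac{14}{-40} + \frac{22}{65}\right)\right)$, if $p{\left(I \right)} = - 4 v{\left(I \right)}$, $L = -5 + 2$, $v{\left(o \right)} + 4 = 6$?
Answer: $\frac{34846}{65} \approx 536.09$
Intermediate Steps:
$v{\left(o \right)} = 2$ ($v{\left(o \right)} = -4 + 6 = 2$)
$L = -3$
$p{\left(I \right)} = -8$ ($p{\left(I \right)} = \left(-4\right) 2 = -8$)
$p{\left(L \right)} \left(-67 + \left(\frac{14}{-40} + \frac{22}{65}\right)\right) = - 8 \left(-67 + \left(\frac{14}{-40} + \frac{22}{65}\right)\right) = - 8 \left(-67 + \left(14 \left(- \frac{1}{40}\right) + 22 \cdot \frac{1}{65}\right)\right) = - 8 \left(-67 + \left(- \frac{7}{20} + \frac{22}{65}\right)\right) = - 8 \left(-67 - \frac{3}{260}\right) = \left(-8\right) \left(- \frac{17423}{260}\right) = \frac{34846}{65}$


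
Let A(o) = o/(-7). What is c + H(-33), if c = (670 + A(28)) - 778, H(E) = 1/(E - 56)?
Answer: -9969/89 ≈ -112.01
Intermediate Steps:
A(o) = -o/7 (A(o) = o*(-⅐) = -o/7)
H(E) = 1/(-56 + E)
c = -112 (c = (670 - ⅐*28) - 778 = (670 - 4) - 778 = 666 - 778 = -112)
c + H(-33) = -112 + 1/(-56 - 33) = -112 + 1/(-89) = -112 - 1/89 = -9969/89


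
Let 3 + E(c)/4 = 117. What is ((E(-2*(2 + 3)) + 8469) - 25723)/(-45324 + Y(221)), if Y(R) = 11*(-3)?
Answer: 16798/45357 ≈ 0.37035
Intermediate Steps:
Y(R) = -33
E(c) = 456 (E(c) = -12 + 4*117 = -12 + 468 = 456)
((E(-2*(2 + 3)) + 8469) - 25723)/(-45324 + Y(221)) = ((456 + 8469) - 25723)/(-45324 - 33) = (8925 - 25723)/(-45357) = -16798*(-1/45357) = 16798/45357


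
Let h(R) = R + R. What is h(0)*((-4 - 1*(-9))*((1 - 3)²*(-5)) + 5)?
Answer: 0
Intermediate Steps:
h(R) = 2*R
h(0)*((-4 - 1*(-9))*((1 - 3)²*(-5)) + 5) = (2*0)*((-4 - 1*(-9))*((1 - 3)²*(-5)) + 5) = 0*((-4 + 9)*((-2)²*(-5)) + 5) = 0*(5*(4*(-5)) + 5) = 0*(5*(-20) + 5) = 0*(-100 + 5) = 0*(-95) = 0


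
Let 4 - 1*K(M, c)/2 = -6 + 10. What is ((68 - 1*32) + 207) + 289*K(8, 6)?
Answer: 243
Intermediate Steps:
K(M, c) = 0 (K(M, c) = 8 - 2*(-6 + 10) = 8 - 2*4 = 8 - 8 = 0)
((68 - 1*32) + 207) + 289*K(8, 6) = ((68 - 1*32) + 207) + 289*0 = ((68 - 32) + 207) + 0 = (36 + 207) + 0 = 243 + 0 = 243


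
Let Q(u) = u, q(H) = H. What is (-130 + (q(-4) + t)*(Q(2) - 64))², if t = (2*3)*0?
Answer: 13924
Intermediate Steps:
t = 0 (t = 6*0 = 0)
(-130 + (q(-4) + t)*(Q(2) - 64))² = (-130 + (-4 + 0)*(2 - 64))² = (-130 - 4*(-62))² = (-130 + 248)² = 118² = 13924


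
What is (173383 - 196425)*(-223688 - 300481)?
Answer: 12077902098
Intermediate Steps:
(173383 - 196425)*(-223688 - 300481) = -23042*(-524169) = 12077902098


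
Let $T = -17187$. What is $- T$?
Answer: $17187$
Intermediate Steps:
$- T = \left(-1\right) \left(-17187\right) = 17187$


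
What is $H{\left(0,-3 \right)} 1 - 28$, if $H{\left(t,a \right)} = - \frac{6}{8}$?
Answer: $- \frac{115}{4} \approx -28.75$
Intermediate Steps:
$H{\left(t,a \right)} = - \frac{3}{4}$ ($H{\left(t,a \right)} = \left(-6\right) \frac{1}{8} = - \frac{3}{4}$)
$H{\left(0,-3 \right)} 1 - 28 = \left(- \frac{3}{4}\right) 1 - 28 = - \frac{3}{4} - 28 = - \frac{115}{4}$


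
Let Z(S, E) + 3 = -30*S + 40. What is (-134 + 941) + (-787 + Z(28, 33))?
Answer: -783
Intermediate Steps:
Z(S, E) = 37 - 30*S (Z(S, E) = -3 + (-30*S + 40) = -3 + (40 - 30*S) = 37 - 30*S)
(-134 + 941) + (-787 + Z(28, 33)) = (-134 + 941) + (-787 + (37 - 30*28)) = 807 + (-787 + (37 - 840)) = 807 + (-787 - 803) = 807 - 1590 = -783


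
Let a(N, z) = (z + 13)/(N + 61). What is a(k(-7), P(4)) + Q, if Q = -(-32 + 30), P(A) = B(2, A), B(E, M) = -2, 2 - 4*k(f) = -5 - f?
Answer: 133/61 ≈ 2.1803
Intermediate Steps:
k(f) = 7/4 + f/4 (k(f) = ½ - (-5 - f)/4 = ½ + (5/4 + f/4) = 7/4 + f/4)
P(A) = -2
a(N, z) = (13 + z)/(61 + N)
Q = 2 (Q = -1*(-2) = 2)
a(k(-7), P(4)) + Q = (13 - 2)/(61 + (7/4 + (¼)*(-7))) + 2 = 11/(61 + (7/4 - 7/4)) + 2 = 11/(61 + 0) + 2 = 11/61 + 2 = 133/61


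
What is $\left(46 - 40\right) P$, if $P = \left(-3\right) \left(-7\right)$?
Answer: $126$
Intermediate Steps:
$P = 21$
$\left(46 - 40\right) P = \left(46 - 40\right) 21 = 6 \cdot 21 = 126$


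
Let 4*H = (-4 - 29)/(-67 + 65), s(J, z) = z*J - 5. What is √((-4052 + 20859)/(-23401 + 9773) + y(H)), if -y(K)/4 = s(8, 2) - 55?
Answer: √8114523447/6814 ≈ 13.220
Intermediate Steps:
s(J, z) = -5 + J*z (s(J, z) = J*z - 5 = -5 + J*z)
H = 33/8 (H = ((-4 - 29)/(-67 + 65))/4 = (-33/(-2))/4 = (-33*(-½))/4 = (¼)*(33/2) = 33/8 ≈ 4.1250)
y(K) = 176 (y(K) = -4*((-5 + 8*2) - 55) = -4*((-5 + 16) - 55) = -4*(11 - 55) = -4*(-44) = 176)
√((-4052 + 20859)/(-23401 + 9773) + y(H)) = √((-4052 + 20859)/(-23401 + 9773) + 176) = √(16807/(-13628) + 176) = √(16807*(-1/13628) + 176) = √(-16807/13628 + 176) = √(2381721/13628) = √8114523447/6814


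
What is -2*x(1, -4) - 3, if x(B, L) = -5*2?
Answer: 17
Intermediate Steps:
x(B, L) = -10
-2*x(1, -4) - 3 = -2*(-10) - 3 = 20 - 3 = 17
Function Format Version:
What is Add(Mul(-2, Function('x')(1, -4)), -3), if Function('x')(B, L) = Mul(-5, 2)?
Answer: 17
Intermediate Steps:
Function('x')(B, L) = -10
Add(Mul(-2, Function('x')(1, -4)), -3) = Add(Mul(-2, -10), -3) = Add(20, -3) = 17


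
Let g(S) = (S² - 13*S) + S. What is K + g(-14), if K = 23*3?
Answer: 433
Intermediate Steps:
K = 69
g(S) = S² - 12*S
K + g(-14) = 69 - 14*(-12 - 14) = 69 - 14*(-26) = 69 + 364 = 433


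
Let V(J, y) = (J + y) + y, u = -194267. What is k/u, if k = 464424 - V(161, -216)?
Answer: -464695/194267 ≈ -2.3920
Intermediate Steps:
V(J, y) = J + 2*y
k = 464695 (k = 464424 - (161 + 2*(-216)) = 464424 - (161 - 432) = 464424 - 1*(-271) = 464424 + 271 = 464695)
k/u = 464695/(-194267) = 464695*(-1/194267) = -464695/194267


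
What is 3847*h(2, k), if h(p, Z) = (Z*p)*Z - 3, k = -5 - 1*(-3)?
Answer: 19235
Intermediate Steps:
k = -2 (k = -5 + 3 = -2)
h(p, Z) = -3 + p*Z² (h(p, Z) = p*Z² - 3 = -3 + p*Z²)
3847*h(2, k) = 3847*(-3 + 2*(-2)²) = 3847*(-3 + 2*4) = 3847*(-3 + 8) = 3847*5 = 19235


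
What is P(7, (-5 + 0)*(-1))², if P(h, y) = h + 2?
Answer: 81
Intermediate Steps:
P(h, y) = 2 + h
P(7, (-5 + 0)*(-1))² = (2 + 7)² = 9² = 81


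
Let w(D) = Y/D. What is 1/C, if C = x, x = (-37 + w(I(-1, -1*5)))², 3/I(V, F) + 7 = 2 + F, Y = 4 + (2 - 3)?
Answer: 1/2209 ≈ 0.00045269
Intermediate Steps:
Y = 3 (Y = 4 - 1 = 3)
I(V, F) = 3/(-5 + F) (I(V, F) = 3/(-7 + (2 + F)) = 3/(-5 + F))
w(D) = 3/D
x = 2209 (x = (-37 + 3/((3/(-5 - 1*5))))² = (-37 + 3/((3/(-5 - 5))))² = (-37 + 3/((3/(-10))))² = (-37 + 3/((3*(-⅒))))² = (-37 + 3/(-3/10))² = (-37 + 3*(-10/3))² = (-37 - 10)² = (-47)² = 2209)
C = 2209
1/C = 1/2209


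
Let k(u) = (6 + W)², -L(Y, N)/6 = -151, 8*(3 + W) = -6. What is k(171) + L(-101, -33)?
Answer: 14577/16 ≈ 911.06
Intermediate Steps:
W = -15/4 (W = -3 + (⅛)*(-6) = -3 - ¾ = -15/4 ≈ -3.7500)
L(Y, N) = 906 (L(Y, N) = -6*(-151) = 906)
k(u) = 81/16 (k(u) = (6 - 15/4)² = (9/4)² = 81/16)
k(171) + L(-101, -33) = 81/16 + 906 = 14577/16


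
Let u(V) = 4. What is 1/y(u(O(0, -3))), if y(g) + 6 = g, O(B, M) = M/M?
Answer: -½ ≈ -0.50000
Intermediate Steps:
O(B, M) = 1
y(g) = -6 + g
1/y(u(O(0, -3))) = 1/(-6 + 4) = 1/(-2) = -½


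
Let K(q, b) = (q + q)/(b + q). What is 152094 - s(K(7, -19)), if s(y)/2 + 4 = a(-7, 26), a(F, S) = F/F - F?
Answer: 152086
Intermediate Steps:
a(F, S) = 1 - F
K(q, b) = 2*q/(b + q) (K(q, b) = (2*q)/(b + q) = 2*q/(b + q))
s(y) = 8 (s(y) = -8 + 2*(1 - 1*(-7)) = -8 + 2*(1 + 7) = -8 + 2*8 = -8 + 16 = 8)
152094 - s(K(7, -19)) = 152094 - 1*8 = 152094 - 8 = 152086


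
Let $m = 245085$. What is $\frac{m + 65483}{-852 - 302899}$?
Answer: $- \frac{310568}{303751} \approx -1.0224$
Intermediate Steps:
$\frac{m + 65483}{-852 - 302899} = \frac{245085 + 65483}{-852 - 302899} = \frac{310568}{-303751} = 310568 \left(- \frac{1}{303751}\right) = - \frac{310568}{303751}$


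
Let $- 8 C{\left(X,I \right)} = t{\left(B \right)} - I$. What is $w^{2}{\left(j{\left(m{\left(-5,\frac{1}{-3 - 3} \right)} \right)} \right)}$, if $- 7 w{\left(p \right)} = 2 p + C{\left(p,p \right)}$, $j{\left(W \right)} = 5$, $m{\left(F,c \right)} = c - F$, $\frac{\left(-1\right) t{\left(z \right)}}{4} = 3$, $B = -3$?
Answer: $\frac{9409}{3136} \approx 3.0003$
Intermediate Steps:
$t{\left(z \right)} = -12$ ($t{\left(z \right)} = \left(-4\right) 3 = -12$)
$C{\left(X,I \right)} = \frac{3}{2} + \frac{I}{8}$ ($C{\left(X,I \right)} = - \frac{-12 - I}{8} = \frac{3}{2} + \frac{I}{8}$)
$w{\left(p \right)} = - \frac{3}{14} - \frac{17 p}{56}$ ($w{\left(p \right)} = - \frac{2 p + \left(\frac{3}{2} + \frac{p}{8}\right)}{7} = - \frac{\frac{3}{2} + \frac{17 p}{8}}{7} = - \frac{3}{14} - \frac{17 p}{56}$)
$w^{2}{\left(j{\left(m{\left(-5,\frac{1}{-3 - 3} \right)} \right)} \right)} = \left(- \frac{3}{14} - \frac{85}{56}\right)^{2} = \left(- \frac{97}{56}\right)^{2} = \frac{9409}{3136}$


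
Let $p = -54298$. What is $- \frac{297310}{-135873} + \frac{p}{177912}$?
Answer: $\frac{842914529}{447656244} \approx 1.8829$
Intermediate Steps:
$- \frac{297310}{-135873} + \frac{p}{177912} = - \frac{297310}{-135873} - \frac{54298}{177912} = \left(-297310\right) \left(- \frac{1}{135873}\right) - \frac{27149}{88956} = \frac{297310}{135873} - \frac{27149}{88956} = \frac{842914529}{447656244}$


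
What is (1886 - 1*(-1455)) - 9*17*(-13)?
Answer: 5330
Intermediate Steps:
(1886 - 1*(-1455)) - 9*17*(-13) = (1886 + 1455) - 153*(-13) = 3341 - 1*(-1989) = 3341 + 1989 = 5330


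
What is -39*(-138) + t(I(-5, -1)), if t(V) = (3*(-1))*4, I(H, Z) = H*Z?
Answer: 5370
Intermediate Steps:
t(V) = -12 (t(V) = -3*4 = -12)
-39*(-138) + t(I(-5, -1)) = -39*(-138) - 12 = 5382 - 12 = 5370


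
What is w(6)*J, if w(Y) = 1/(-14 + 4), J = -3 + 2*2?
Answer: -⅒ ≈ -0.10000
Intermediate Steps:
J = 1 (J = -3 + 4 = 1)
w(Y) = -⅒ (w(Y) = 1/(-10) = -⅒)
w(6)*J = -⅒*1 = -⅒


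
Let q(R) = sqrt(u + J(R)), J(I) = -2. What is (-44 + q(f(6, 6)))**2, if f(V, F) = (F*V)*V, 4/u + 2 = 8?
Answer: 5804/3 - 176*I*sqrt(3)/3 ≈ 1934.7 - 101.61*I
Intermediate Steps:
u = 2/3 (u = 4/(-2 + 8) = 4/6 = 4*(1/6) = 2/3 ≈ 0.66667)
f(V, F) = F*V**2
q(R) = 2*I*sqrt(3)/3 (q(R) = sqrt(2/3 - 2) = sqrt(-4/3) = 2*I*sqrt(3)/3)
(-44 + q(f(6, 6)))**2 = (-44 + 2*I*sqrt(3)/3)**2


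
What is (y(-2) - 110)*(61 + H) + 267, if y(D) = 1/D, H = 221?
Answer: -30894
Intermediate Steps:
(y(-2) - 110)*(61 + H) + 267 = (1/(-2) - 110)*(61 + 221) + 267 = (-1/2 - 110)*282 + 267 = -221/2*282 + 267 = -31161 + 267 = -30894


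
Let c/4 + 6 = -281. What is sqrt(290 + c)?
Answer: I*sqrt(858) ≈ 29.292*I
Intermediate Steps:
c = -1148 (c = -24 + 4*(-281) = -24 - 1124 = -1148)
sqrt(290 + c) = sqrt(290 - 1148) = sqrt(-858) = I*sqrt(858)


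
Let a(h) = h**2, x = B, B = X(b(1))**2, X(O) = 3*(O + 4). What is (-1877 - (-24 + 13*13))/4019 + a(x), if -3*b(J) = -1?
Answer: 114784637/4019 ≈ 28561.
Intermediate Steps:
b(J) = 1/3 (b(J) = -1/3*(-1) = 1/3)
X(O) = 12 + 3*O (X(O) = 3*(4 + O) = 12 + 3*O)
B = 169 (B = (12 + 3*(1/3))**2 = (12 + 1)**2 = 13**2 = 169)
x = 169
(-1877 - (-24 + 13*13))/4019 + a(x) = (-1877 - (-24 + 13*13))/4019 + 169**2 = (-1877 - (-24 + 169))*(1/4019) + 28561 = (-1877 - 1*145)*(1/4019) + 28561 = (-1877 - 145)*(1/4019) + 28561 = -2022*1/4019 + 28561 = -2022/4019 + 28561 = 114784637/4019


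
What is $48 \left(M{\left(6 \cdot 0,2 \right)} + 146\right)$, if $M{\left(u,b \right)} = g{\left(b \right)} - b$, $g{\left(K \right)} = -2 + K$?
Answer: $6912$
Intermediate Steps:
$M{\left(u,b \right)} = -2$ ($M{\left(u,b \right)} = \left(-2 + b\right) - b = -2$)
$48 \left(M{\left(6 \cdot 0,2 \right)} + 146\right) = 48 \left(-2 + 146\right) = 48 \cdot 144 = 6912$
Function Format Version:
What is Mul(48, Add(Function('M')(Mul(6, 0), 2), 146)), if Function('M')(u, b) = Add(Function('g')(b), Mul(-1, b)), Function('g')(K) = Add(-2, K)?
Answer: 6912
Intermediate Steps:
Function('M')(u, b) = -2 (Function('M')(u, b) = Add(Add(-2, b), Mul(-1, b)) = -2)
Mul(48, Add(Function('M')(Mul(6, 0), 2), 146)) = Mul(48, Add(-2, 146)) = Mul(48, 144) = 6912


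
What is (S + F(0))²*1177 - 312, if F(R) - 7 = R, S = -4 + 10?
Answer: 198601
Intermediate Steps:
S = 6
F(R) = 7 + R
(S + F(0))²*1177 - 312 = (6 + (7 + 0))²*1177 - 312 = (6 + 7)²*1177 - 312 = 13²*1177 - 312 = 169*1177 - 312 = 198913 - 312 = 198601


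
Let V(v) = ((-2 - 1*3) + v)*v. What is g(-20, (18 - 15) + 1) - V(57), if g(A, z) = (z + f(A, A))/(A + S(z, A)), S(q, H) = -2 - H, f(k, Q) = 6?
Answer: -2969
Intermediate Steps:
V(v) = v*(-5 + v) (V(v) = ((-2 - 3) + v)*v = (-5 + v)*v = v*(-5 + v))
g(A, z) = -3 - z/2 (g(A, z) = (z + 6)/(A + (-2 - A)) = (6 + z)/(-2) = (6 + z)*(-1/2) = -3 - z/2)
g(-20, (18 - 15) + 1) - V(57) = (-3 - ((18 - 15) + 1)/2) - 57*(-5 + 57) = (-3 - (3 + 1)/2) - 57*52 = (-3 - 1/2*4) - 1*2964 = (-3 - 2) - 2964 = -5 - 2964 = -2969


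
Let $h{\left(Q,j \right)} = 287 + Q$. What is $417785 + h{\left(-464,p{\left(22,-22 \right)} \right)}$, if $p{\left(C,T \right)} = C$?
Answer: $417608$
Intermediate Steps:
$417785 + h{\left(-464,p{\left(22,-22 \right)} \right)} = 417785 + \left(287 - 464\right) = 417785 - 177 = 417608$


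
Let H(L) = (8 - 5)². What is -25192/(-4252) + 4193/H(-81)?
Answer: 4513841/9567 ≈ 471.81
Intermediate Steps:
H(L) = 9 (H(L) = 3² = 9)
-25192/(-4252) + 4193/H(-81) = -25192/(-4252) + 4193/9 = -25192*(-1/4252) + 4193*(⅑) = 6298/1063 + 4193/9 = 4513841/9567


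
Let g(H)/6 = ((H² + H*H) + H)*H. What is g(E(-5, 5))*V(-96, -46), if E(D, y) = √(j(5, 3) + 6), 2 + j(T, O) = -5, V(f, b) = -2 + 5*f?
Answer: 2892 + 5784*I ≈ 2892.0 + 5784.0*I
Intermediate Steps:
j(T, O) = -7 (j(T, O) = -2 - 5 = -7)
E(D, y) = I (E(D, y) = √(-7 + 6) = √(-1) = I)
g(H) = 6*H*(H + 2*H²) (g(H) = 6*(((H² + H*H) + H)*H) = 6*(((H² + H²) + H)*H) = 6*((2*H² + H)*H) = 6*((H + 2*H²)*H) = 6*(H*(H + 2*H²)) = 6*H*(H + 2*H²))
g(E(-5, 5))*V(-96, -46) = (I²*(6 + 12*I))*(-2 + 5*(-96)) = (-(6 + 12*I))*(-2 - 480) = (-6 - 12*I)*(-482) = 2892 + 5784*I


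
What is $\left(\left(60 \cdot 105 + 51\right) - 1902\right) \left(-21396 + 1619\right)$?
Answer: $-87987873$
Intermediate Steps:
$\left(\left(60 \cdot 105 + 51\right) - 1902\right) \left(-21396 + 1619\right) = \left(\left(6300 + 51\right) - 1902\right) \left(-19777\right) = \left(6351 - 1902\right) \left(-19777\right) = 4449 \left(-19777\right) = -87987873$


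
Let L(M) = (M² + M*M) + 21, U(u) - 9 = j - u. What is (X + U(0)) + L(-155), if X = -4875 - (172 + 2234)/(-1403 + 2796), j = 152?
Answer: 60393895/1393 ≈ 43355.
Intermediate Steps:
U(u) = 161 - u (U(u) = 9 + (152 - u) = 161 - u)
L(M) = 21 + 2*M² (L(M) = (M² + M²) + 21 = 2*M² + 21 = 21 + 2*M²)
X = -6793281/1393 (X = -4875 - 2406/1393 = -6793281/1393 ≈ -4876.7)
(X + U(0)) + L(-155) = (-6793281/1393 + (161 - 1*0)) + (21 + 2*(-155)²) = (-6793281/1393 + (161 + 0)) + (21 + 2*24025) = (-6793281/1393 + 161) + (21 + 48050) = -6569008/1393 + 48071 = 60393895/1393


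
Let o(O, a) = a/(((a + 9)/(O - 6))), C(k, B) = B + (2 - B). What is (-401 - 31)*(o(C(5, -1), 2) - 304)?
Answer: 1448064/11 ≈ 1.3164e+5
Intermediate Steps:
C(k, B) = 2
o(O, a) = a*(-6 + O)/(9 + a) (o(O, a) = a/(((9 + a)/(-6 + O))) = a*((-6 + O)/(9 + a)) = a*(-6 + O)/(9 + a))
(-401 - 31)*(o(C(5, -1), 2) - 304) = (-401 - 31)*(2*(-6 + 2)/(9 + 2) - 304) = -432*(2*(-4)/11 - 304) = -432*(2*(1/11)*(-4) - 304) = -432*(-8/11 - 304) = -432*(-3352/11) = 1448064/11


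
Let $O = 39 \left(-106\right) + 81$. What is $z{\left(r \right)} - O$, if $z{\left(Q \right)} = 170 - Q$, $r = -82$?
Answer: $4305$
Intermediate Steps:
$O = -4053$ ($O = -4134 + 81 = -4053$)
$z{\left(r \right)} - O = \left(170 - -82\right) - -4053 = \left(170 + 82\right) + 4053 = 252 + 4053 = 4305$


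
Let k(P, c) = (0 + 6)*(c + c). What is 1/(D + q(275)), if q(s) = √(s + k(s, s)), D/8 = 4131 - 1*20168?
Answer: -128296/16459860041 - 5*√143/16459860041 ≈ -7.7981e-6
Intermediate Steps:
D = -128296 (D = 8*(4131 - 1*20168) = 8*(4131 - 20168) = 8*(-16037) = -128296)
k(P, c) = 12*c (k(P, c) = 6*(2*c) = 12*c)
q(s) = √13*√s (q(s) = √(s + 12*s) = √(13*s) = √13*√s)
1/(D + q(275)) = 1/(-128296 + √13*√275) = 1/(-128296 + √13*(5*√11)) = 1/(-128296 + 5*√143)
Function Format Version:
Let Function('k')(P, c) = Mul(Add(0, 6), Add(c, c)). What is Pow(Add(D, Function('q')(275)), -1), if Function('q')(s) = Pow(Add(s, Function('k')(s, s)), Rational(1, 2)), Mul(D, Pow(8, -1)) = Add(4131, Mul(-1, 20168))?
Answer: Add(Rational(-128296, 16459860041), Mul(Rational(-5, 16459860041), Pow(143, Rational(1, 2)))) ≈ -7.7981e-6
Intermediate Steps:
D = -128296 (D = Mul(8, Add(4131, Mul(-1, 20168))) = Mul(8, Add(4131, -20168)) = Mul(8, -16037) = -128296)
Function('k')(P, c) = Mul(12, c) (Function('k')(P, c) = Mul(6, Mul(2, c)) = Mul(12, c))
Function('q')(s) = Mul(Pow(13, Rational(1, 2)), Pow(s, Rational(1, 2))) (Function('q')(s) = Pow(Add(s, Mul(12, s)), Rational(1, 2)) = Pow(Mul(13, s), Rational(1, 2)) = Mul(Pow(13, Rational(1, 2)), Pow(s, Rational(1, 2))))
Pow(Add(D, Function('q')(275)), -1) = Pow(Add(-128296, Mul(Pow(13, Rational(1, 2)), Pow(275, Rational(1, 2)))), -1) = Pow(Add(-128296, Mul(Pow(13, Rational(1, 2)), Mul(5, Pow(11, Rational(1, 2))))), -1) = Pow(Add(-128296, Mul(5, Pow(143, Rational(1, 2)))), -1)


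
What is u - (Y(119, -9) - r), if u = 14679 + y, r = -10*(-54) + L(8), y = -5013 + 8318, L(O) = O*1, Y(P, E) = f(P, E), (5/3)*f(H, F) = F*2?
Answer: 92714/5 ≈ 18543.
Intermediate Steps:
f(H, F) = 6*F/5 (f(H, F) = 3*(F*2)/5 = 3*(2*F)/5 = 6*F/5)
Y(P, E) = 6*E/5
L(O) = O
y = 3305
r = 548 (r = -10*(-54) + 8 = 540 + 8 = 548)
u = 17984 (u = 14679 + 3305 = 17984)
u - (Y(119, -9) - r) = 17984 - ((6/5)*(-9) - 1*548) = 17984 - (-54/5 - 548) = 17984 - 1*(-2794/5) = 17984 + 2794/5 = 92714/5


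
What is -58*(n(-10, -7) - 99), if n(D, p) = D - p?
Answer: 5916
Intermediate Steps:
-58*(n(-10, -7) - 99) = -58*((-10 - 1*(-7)) - 99) = -58*((-10 + 7) - 99) = -58*(-3 - 99) = -58*(-102) = 5916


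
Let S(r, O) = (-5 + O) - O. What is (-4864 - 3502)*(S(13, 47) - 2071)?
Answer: 17367816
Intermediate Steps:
S(r, O) = -5
(-4864 - 3502)*(S(13, 47) - 2071) = (-4864 - 3502)*(-5 - 2071) = -8366*(-2076) = 17367816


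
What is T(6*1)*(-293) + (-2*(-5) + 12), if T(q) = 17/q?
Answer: -4849/6 ≈ -808.17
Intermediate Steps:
T(6*1)*(-293) + (-2*(-5) + 12) = (17/((6*1)))*(-293) + (-2*(-5) + 12) = (17/6)*(-293) + (10 + 12) = (17*(⅙))*(-293) + 22 = (17/6)*(-293) + 22 = -4981/6 + 22 = -4849/6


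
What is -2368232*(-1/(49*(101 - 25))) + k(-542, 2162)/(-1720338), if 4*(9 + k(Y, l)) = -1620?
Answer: 169756710173/266939113 ≈ 635.94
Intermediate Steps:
k(Y, l) = -414 (k(Y, l) = -9 + (¼)*(-1620) = -9 - 405 = -414)
-2368232*(-1/(49*(101 - 25))) + k(-542, 2162)/(-1720338) = -2368232*(-1/(49*(101 - 25))) - 414/(-1720338) = -2368232/(76*(-49)) - 414*(-1/1720338) = -2368232/(-3724) + 69/286723 = -2368232*(-1/3724) + 69/286723 = 592058/931 + 69/286723 = 169756710173/266939113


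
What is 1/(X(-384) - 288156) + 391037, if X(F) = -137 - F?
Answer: 112583071632/287909 ≈ 3.9104e+5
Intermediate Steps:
1/(X(-384) - 288156) + 391037 = 1/((-137 - 1*(-384)) - 288156) + 391037 = 1/((-137 + 384) - 288156) + 391037 = 1/(247 - 288156) + 391037 = 1/(-287909) + 391037 = -1/287909 + 391037 = 112583071632/287909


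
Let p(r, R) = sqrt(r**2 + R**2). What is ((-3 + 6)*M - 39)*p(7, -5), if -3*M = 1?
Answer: -40*sqrt(74) ≈ -344.09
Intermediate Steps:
M = -1/3 (M = -1/3*1 = -1/3 ≈ -0.33333)
p(r, R) = sqrt(R**2 + r**2)
((-3 + 6)*M - 39)*p(7, -5) = ((-3 + 6)*(-1/3) - 39)*sqrt((-5)**2 + 7**2) = (3*(-1/3) - 39)*sqrt(25 + 49) = (-1 - 39)*sqrt(74) = -40*sqrt(74)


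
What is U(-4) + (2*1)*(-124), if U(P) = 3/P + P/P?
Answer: -991/4 ≈ -247.75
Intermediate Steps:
U(P) = 1 + 3/P (U(P) = 3/P + 1 = 1 + 3/P)
U(-4) + (2*1)*(-124) = (3 - 4)/(-4) + (2*1)*(-124) = -¼*(-1) + 2*(-124) = ¼ - 248 = -991/4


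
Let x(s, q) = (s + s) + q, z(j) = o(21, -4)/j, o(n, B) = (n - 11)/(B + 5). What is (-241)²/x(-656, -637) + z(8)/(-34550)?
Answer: -1605360789/53870360 ≈ -29.800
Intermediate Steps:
o(n, B) = (-11 + n)/(5 + B)
z(j) = 10/j (z(j) = ((-11 + 21)/(5 - 4))/j = (10/1)/j = (1*10)/j = 10/j)
x(s, q) = q + 2*s (x(s, q) = 2*s + q = q + 2*s)
(-241)²/x(-656, -637) + z(8)/(-34550) = (-241)²/(-637 + 2*(-656)) + (10/8)/(-34550) = 58081/(-637 - 1312) + (10*(⅛))*(-1/34550) = 58081/(-1949) + (5/4)*(-1/34550) = 58081*(-1/1949) - 1/27640 = -58081/1949 - 1/27640 = -1605360789/53870360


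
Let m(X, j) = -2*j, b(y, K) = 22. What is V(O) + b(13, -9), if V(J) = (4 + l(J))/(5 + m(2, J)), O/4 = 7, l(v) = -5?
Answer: 1123/51 ≈ 22.020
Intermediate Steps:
O = 28 (O = 4*7 = 28)
V(J) = -1/(5 - 2*J) (V(J) = (4 - 5)/(5 - 2*J) = -1/(5 - 2*J))
V(O) + b(13, -9) = 1/(-5 + 2*28) + 22 = 1/(-5 + 56) + 22 = 1/51 + 22 = 1123/51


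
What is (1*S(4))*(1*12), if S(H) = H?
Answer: 48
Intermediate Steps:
(1*S(4))*(1*12) = (1*4)*(1*12) = 4*12 = 48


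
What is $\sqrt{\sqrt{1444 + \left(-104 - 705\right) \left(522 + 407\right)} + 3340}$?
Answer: $\sqrt{3340 + i \sqrt{750117}} \approx 58.269 + 7.4319 i$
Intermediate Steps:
$\sqrt{\sqrt{1444 + \left(-104 - 705\right) \left(522 + 407\right)} + 3340} = \sqrt{\sqrt{1444 - 751561} + 3340} = \sqrt{\sqrt{-750117} + 3340} = \sqrt{i \sqrt{750117} + 3340} = \sqrt{3340 + i \sqrt{750117}}$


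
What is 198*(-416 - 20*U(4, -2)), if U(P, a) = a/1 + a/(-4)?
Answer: -76428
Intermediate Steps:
U(P, a) = 3*a/4 (U(P, a) = a*1 + a*(-1/4) = a - a/4 = 3*a/4)
198*(-416 - 20*U(4, -2)) = 198*(-416 - 15*(-2)) = 198*(-416 - 20*(-3/2)) = 198*(-416 + 30) = 198*(-386) = -76428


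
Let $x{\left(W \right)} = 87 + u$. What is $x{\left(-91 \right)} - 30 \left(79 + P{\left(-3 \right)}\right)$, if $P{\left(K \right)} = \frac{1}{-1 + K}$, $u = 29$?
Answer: $- \frac{4493}{2} \approx -2246.5$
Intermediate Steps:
$x{\left(W \right)} = 116$ ($x{\left(W \right)} = 87 + 29 = 116$)
$x{\left(-91 \right)} - 30 \left(79 + P{\left(-3 \right)}\right) = 116 - 30 \left(79 + \frac{1}{-1 - 3}\right) = 116 - 30 \left(79 + \frac{1}{-4}\right) = 116 - 30 \left(79 - \frac{1}{4}\right) = 116 - 30 \cdot \frac{315}{4} = 116 - \frac{4725}{2} = - \frac{4493}{2}$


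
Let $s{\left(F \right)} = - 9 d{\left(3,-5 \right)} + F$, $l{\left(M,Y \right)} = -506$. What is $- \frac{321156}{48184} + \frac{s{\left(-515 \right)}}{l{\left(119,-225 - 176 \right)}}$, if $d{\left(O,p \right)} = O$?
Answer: $- \frac{17048651}{3047638} \approx -5.5941$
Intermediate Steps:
$s{\left(F \right)} = -27 + F$ ($s{\left(F \right)} = \left(-9\right) 3 + F = -27 + F$)
$- \frac{321156}{48184} + \frac{s{\left(-515 \right)}}{l{\left(119,-225 - 176 \right)}} = - \frac{321156}{48184} + \frac{-27 - 515}{-506} = \left(-321156\right) \frac{1}{48184} - - \frac{271}{253} = - \frac{80289}{12046} + \frac{271}{253} = - \frac{17048651}{3047638}$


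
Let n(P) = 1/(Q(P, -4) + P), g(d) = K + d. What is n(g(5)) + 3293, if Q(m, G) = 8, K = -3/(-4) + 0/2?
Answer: 181119/55 ≈ 3293.1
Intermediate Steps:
K = ¾ (K = -3*(-¼) + 0*(½) = ¾ + 0 = ¾ ≈ 0.75000)
g(d) = ¾ + d
n(P) = 1/(8 + P)
n(g(5)) + 3293 = 1/(8 + (¾ + 5)) + 3293 = 1/(8 + 23/4) + 3293 = 1/(55/4) + 3293 = 4/55 + 3293 = 181119/55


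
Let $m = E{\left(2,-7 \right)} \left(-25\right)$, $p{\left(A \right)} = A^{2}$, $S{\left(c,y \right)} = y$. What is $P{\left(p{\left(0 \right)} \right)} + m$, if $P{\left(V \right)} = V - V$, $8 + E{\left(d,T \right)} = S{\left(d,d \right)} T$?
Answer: $550$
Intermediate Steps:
$E{\left(d,T \right)} = -8 + T d$ ($E{\left(d,T \right)} = -8 + d T = -8 + T d$)
$P{\left(V \right)} = 0$
$m = 550$ ($m = \left(-8 - 14\right) \left(-25\right) = \left(-22\right) \left(-25\right) = 550$)
$P{\left(p{\left(0 \right)} \right)} + m = 0 + 550 = 550$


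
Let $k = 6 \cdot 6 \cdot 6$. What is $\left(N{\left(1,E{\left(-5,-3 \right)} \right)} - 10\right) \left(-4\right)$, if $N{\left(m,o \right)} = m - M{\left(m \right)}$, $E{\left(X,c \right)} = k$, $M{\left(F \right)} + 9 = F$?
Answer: $4$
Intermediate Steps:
$k = 216$ ($k = 36 \cdot 6 = 216$)
$M{\left(F \right)} = -9 + F$
$E{\left(X,c \right)} = 216$
$N{\left(m,o \right)} = 9$ ($N{\left(m,o \right)} = m - \left(-9 + m\right) = 9$)
$\left(N{\left(1,E{\left(-5,-3 \right)} \right)} - 10\right) \left(-4\right) = \left(9 - 10\right) \left(-4\right) = \left(-1\right) \left(-4\right) = 4$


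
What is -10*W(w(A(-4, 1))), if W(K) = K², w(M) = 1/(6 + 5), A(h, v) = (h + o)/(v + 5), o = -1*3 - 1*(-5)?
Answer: -10/121 ≈ -0.082645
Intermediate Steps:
o = 2 (o = -3 + 5 = 2)
A(h, v) = (2 + h)/(5 + v) (A(h, v) = (h + 2)/(v + 5) = (2 + h)/(5 + v))
w(M) = 1/11
-10*W(w(A(-4, 1))) = -10*(1/11)² = -10*1/121 = -10/121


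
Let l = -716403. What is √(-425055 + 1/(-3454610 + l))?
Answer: 2*I*√1848707592211383827/4171013 ≈ 651.96*I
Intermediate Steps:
√(-425055 + 1/(-3454610 + l)) = √(-425055 + 1/(-3454610 - 716403)) = √(-425055 + 1/(-4171013)) = √(-425055 - 1/4171013) = √(-1772909930716/4171013) = 2*I*√1848707592211383827/4171013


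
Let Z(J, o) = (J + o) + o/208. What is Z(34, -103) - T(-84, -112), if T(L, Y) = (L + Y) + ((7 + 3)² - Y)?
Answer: -17783/208 ≈ -85.495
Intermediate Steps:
T(L, Y) = 100 + L (T(L, Y) = (L + Y) + (10² - Y) = (L + Y) + (100 - Y) = 100 + L)
Z(J, o) = J + 209*o/208 (Z(J, o) = (J + o) + o*(1/208) = (J + o) + o/208 = J + 209*o/208)
Z(34, -103) - T(-84, -112) = (34 + (209/208)*(-103)) - (100 - 84) = (34 - 21527/208) - 1*16 = -14455/208 - 16 = -17783/208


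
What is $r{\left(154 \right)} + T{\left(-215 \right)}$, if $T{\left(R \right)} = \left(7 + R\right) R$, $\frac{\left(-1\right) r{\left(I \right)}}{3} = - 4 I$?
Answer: $46568$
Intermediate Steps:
$r{\left(I \right)} = 12 I$ ($r{\left(I \right)} = - 3 \left(- 4 I\right) = 12 I$)
$T{\left(R \right)} = R \left(7 + R\right)$
$r{\left(154 \right)} + T{\left(-215 \right)} = 12 \cdot 154 - 215 \left(7 - 215\right) = 1848 - -44720 = 1848 + 44720 = 46568$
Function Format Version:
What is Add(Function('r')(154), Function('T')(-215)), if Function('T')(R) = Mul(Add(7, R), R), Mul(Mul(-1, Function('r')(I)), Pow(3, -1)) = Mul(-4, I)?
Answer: 46568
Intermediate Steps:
Function('r')(I) = Mul(12, I) (Function('r')(I) = Mul(-3, Mul(-4, I)) = Mul(12, I))
Function('T')(R) = Mul(R, Add(7, R))
Add(Function('r')(154), Function('T')(-215)) = Add(Mul(12, 154), Mul(-215, Add(7, -215))) = Add(1848, Mul(-215, -208)) = Add(1848, 44720) = 46568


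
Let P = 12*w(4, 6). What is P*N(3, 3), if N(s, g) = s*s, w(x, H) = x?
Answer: 432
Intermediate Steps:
N(s, g) = s²
P = 48 (P = 12*4 = 48)
P*N(3, 3) = 48*3² = 48*9 = 432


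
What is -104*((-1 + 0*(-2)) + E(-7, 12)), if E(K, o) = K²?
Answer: -4992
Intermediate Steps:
-104*((-1 + 0*(-2)) + E(-7, 12)) = -104*((-1 + 0*(-2)) + (-7)²) = -104*((-1 + 0) + 49) = -104*(-1 + 49) = -104*48 = -4992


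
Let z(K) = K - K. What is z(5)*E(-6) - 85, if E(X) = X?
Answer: -85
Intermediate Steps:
z(K) = 0
z(5)*E(-6) - 85 = 0*(-6) - 85 = 0 - 85 = -85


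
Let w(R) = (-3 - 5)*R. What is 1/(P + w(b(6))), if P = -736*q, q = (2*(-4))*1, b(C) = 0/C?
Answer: 1/5888 ≈ 0.00016984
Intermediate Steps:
b(C) = 0
q = -8 (q = -8*1 = -8)
P = 5888 (P = -736*(-8) = 5888)
w(R) = -8*R
1/(P + w(b(6))) = 1/(5888 - 8*0) = 1/(5888 + 0) = 1/5888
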